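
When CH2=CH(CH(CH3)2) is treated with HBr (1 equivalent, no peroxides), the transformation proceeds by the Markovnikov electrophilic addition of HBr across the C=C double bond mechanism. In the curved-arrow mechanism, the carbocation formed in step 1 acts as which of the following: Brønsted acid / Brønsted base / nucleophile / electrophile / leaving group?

electrophile

Step 3: Nucleophilic attack by Br⁻ on the carbocation completes the addition, giving R–Br.
The carbocation formed in step 1 accepts an electron pair into an empty or π* orbital — it is the electrophile.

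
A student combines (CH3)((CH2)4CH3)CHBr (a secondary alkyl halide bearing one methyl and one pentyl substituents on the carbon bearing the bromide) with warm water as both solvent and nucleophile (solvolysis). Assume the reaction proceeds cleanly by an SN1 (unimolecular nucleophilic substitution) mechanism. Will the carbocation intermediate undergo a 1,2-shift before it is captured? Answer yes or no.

The first-formed carbocation is secondary.
No single 1,2-shift to an adjacent carbon would produce a more-substituted cation than the one already present, so no rearrangement occurs.

no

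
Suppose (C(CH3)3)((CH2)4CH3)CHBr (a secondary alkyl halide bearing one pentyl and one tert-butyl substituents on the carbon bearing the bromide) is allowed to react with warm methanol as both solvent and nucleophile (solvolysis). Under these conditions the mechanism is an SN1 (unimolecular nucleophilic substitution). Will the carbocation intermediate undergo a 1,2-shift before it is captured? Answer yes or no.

The first-formed carbocation is secondary.
The adjacent tert-butyl carbon has no hydrogen but bears methyl groups; migration of one methyl with its bonding pair (a 1,2-methyl shift) places the charge on a tertiary centre.
Tertiary is more stable than secondary, so the shift occurs.

yes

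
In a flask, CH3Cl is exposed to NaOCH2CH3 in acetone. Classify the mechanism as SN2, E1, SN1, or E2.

Conditions: a methyl substrate with a strong nucleophile in the polar aprotic solvent acetone.
These conditions are the textbook signature of the SN2 pathway.
An unhindered substrate with a strong nucleophile in a polar aprotic solvent favours one-step backside displacement.

SN2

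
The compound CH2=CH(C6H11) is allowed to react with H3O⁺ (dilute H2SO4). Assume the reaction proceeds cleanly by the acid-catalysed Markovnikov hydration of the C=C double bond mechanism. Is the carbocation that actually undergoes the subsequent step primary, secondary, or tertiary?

Step 1: Protonation of the alkene by H3O⁺: the π bond acts as the nucleophile and picks up H⁺, giving the more stable (Markovnikov) secondary carbocation. H2O is released.
Step 2: Carbocation rearrangement: a 1,2-hydride shift from the adjacent cyclohexyl carbon converts the initially-formed secondary cation into the more stable tertiary cation.
The cation rearranges from secondary to tertiary via a 1,2-hydride shift from the adjacent cyclohexyl carbon; the tertiary cation is what reacts next.

tertiary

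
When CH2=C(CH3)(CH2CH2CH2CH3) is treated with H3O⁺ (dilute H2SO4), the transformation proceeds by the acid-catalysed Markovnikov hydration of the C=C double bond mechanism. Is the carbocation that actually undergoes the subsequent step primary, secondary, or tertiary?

Step 1: Protonation of the alkene by H3O⁺: the π bond acts as the nucleophile and picks up H⁺, giving the more stable (Markovnikov) tertiary carbocation. H2O is released.
No single 1,2-shift to an adjacent carbon would give a more-substituted cation, so no rearrangement occurs.

tertiary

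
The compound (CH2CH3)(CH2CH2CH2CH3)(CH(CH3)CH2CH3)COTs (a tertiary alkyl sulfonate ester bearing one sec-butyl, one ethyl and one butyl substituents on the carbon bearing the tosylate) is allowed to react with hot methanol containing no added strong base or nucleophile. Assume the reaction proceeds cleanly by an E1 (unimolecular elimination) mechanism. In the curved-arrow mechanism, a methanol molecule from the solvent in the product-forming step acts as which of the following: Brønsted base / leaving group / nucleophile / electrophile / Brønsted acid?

Brønsted base

Step 2: A weak base (a methanol molecule from the solvent) removes a proton from a carbon adjacent to the cationic centre; the electrons of that C–H bond become the new π(C=C) bond, giving the alkene.
A methanol molecule from the solvent in the product-forming step accepts a proton in a proton-transfer step — a Brønsted base.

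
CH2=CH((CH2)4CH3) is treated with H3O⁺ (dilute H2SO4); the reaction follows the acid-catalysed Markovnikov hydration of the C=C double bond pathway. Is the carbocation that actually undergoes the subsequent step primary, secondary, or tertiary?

secondary

Step 1: Electrophilic addition begins with the π(C=C) electrons forming a bond to the proton of H3O⁺. Following Markovnikov's rule, the resulting cation is secondary. H2O is released.
No single 1,2-shift to an adjacent carbon would give a more-substituted cation, so no rearrangement occurs.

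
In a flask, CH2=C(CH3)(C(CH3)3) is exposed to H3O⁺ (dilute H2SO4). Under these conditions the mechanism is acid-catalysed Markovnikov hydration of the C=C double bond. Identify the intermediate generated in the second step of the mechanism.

Step 1: Protonation of the alkene by H3O⁺: the π bond acts as the nucleophile and picks up H⁺, giving the more stable (Markovnikov) tertiary carbocation. H2O is released.
Step 2: Nucleophilic capture of the cation by H2O produces the protonated alcohol (an oxonium ion).
After step 2 the species present is an oxonium ion.

oxonium ion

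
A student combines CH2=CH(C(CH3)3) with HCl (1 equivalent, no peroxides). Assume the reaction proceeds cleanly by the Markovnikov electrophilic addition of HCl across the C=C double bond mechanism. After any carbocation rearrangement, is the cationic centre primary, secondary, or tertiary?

Step 1: Electrophilic addition begins with the π(C=C) electrons forming a bond to the proton of HCl. Following Markovnikov's rule, the resulting cation is secondary. The H–Cl bond breaks heterolytically, releasing Cl⁻.
Step 2: Carbocation rearrangement: a 1,2-methyl shift from the adjacent tert-butyl carbon converts the initially-formed secondary cation into the more stable tertiary cation.
The cation rearranges from secondary to tertiary via a 1,2-methyl shift from the adjacent tert-butyl carbon; the tertiary cation is what reacts next.

tertiary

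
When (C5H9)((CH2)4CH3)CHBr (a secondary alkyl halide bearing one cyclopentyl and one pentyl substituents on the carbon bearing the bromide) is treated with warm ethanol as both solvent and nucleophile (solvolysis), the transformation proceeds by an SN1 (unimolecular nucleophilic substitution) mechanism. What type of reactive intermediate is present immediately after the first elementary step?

Step 1: Unassisted departure of Br⁻ (taking the C–Br bonding pair) generates a secondary carbocation.
After step 1 the species present is a secondary carbocation.

secondary carbocation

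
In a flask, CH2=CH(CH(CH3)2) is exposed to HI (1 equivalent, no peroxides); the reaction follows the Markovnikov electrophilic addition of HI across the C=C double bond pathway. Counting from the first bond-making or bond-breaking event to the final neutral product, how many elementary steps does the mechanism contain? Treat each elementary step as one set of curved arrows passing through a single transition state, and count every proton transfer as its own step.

3

Step 1: Electrophilic addition begins with the π(C=C) electrons forming a bond to the proton of HI. Following Markovnikov's rule, the resulting cation is secondary. The H–I bond breaks heterolytically, releasing I⁻.
Step 2: Carbocation rearrangement: a 1,2-hydride shift from the adjacent isopropyl carbon converts the initially-formed secondary cation into the more stable tertiary cation.
Step 3: Nucleophilic attack by I⁻ on the carbocation completes the addition, giving R–I.
Total: 3 elementary steps.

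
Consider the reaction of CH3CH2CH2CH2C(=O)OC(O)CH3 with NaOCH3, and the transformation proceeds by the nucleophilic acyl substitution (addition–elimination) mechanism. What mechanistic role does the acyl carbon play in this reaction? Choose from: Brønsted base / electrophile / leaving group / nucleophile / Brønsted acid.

Step 1: A lone pair on the O of CH3O⁻ attacks the electrophilic acyl carbon; the π(C=O) electrons move onto oxygen, giving a tetrahedral intermediate.
The acyl carbon accepts an electron pair into an empty or π* orbital — it is the electrophile.

electrophile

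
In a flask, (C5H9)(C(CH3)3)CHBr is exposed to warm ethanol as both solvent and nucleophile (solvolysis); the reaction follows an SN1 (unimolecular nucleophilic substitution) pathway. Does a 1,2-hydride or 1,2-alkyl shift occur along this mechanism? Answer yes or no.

The first-formed carbocation is secondary.
The adjacent cyclopentyl carbon already bears 2 other carbon substituents and has a hydrogen to migrate; after a 1,2-hydride shift from that carbon the positive charge sits on a tertiary centre.
Tertiary is more stable than secondary, so the shift occurs.

yes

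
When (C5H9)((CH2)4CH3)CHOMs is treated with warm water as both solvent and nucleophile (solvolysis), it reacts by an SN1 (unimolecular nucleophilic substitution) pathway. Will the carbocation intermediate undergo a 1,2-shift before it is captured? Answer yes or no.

yes

The first-formed carbocation is secondary.
The adjacent cyclopentyl carbon already bears 2 other carbon substituents and has a hydrogen to migrate; after a 1,2-hydride shift from that carbon the positive charge sits on a tertiary centre.
Tertiary is more stable than secondary, so the shift occurs.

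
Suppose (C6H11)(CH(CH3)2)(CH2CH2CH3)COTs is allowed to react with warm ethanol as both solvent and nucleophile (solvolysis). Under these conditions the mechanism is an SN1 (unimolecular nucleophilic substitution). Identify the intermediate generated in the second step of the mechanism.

Step 1: The C–O bond breaks with both electrons going to the tosylate; TsO⁻ leaves and a tertiary carbocation remains.
Step 2: Nucleophilic capture: the oxygen of CH3CH2OH bonds to the cationic carbon, producing an oxonium-ion intermediate.
After step 2 the species present is an oxonium ion.

oxonium ion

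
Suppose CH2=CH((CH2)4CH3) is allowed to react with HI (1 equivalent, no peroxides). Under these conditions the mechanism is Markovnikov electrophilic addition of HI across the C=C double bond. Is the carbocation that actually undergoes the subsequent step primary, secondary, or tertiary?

secondary

Step 1: The π electrons of the C=C bond attack a proton of HI; Markovnikov addition places the new C–H on the less-substituted alkene carbon, so the positive charge ends up on the more-substituted carbon — a secondary carbocation. The H–I bond breaks heterolytically, releasing I⁻.
No single 1,2-shift to an adjacent carbon would give a more-substituted cation, so no rearrangement occurs.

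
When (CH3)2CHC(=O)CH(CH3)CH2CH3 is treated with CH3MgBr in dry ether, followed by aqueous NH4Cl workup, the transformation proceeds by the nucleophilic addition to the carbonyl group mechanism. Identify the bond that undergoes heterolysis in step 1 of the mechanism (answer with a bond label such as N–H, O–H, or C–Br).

π(C=O)

Step 1: the carbanion-like carbon of CH3MgBr attacks the sp² carbonyl carbon; the C=O π bond breaks and the electrons end up as a lone pair on the alkoxide oxygen of the tetrahedral intermediate.
The bond broken in this step is the π(C=O) bond.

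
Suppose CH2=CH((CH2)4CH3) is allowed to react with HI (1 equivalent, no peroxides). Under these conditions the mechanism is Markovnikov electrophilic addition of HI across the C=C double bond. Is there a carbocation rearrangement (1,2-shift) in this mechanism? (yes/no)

no

The first-formed carbocation is secondary.
No single 1,2-shift to an adjacent carbon would produce a more-substituted cation than the one already present, so no rearrangement occurs.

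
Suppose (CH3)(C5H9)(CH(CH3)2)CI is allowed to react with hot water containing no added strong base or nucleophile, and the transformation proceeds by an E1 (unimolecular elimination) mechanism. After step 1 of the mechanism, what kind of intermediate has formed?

tertiary carbocation

Step 1: Unassisted departure of I⁻ (taking the C–I bonding pair) generates a tertiary carbocation.
After step 1 the species present is a tertiary carbocation.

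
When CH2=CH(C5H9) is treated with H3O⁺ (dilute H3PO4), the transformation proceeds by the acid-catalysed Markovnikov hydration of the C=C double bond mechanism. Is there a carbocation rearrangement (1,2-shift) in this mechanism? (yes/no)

yes

The first-formed carbocation is secondary.
The adjacent cyclopentyl carbon already bears 2 other carbon substituents and has a hydrogen to migrate; after a 1,2-hydride shift from that carbon the positive charge sits on a tertiary centre.
Tertiary is more stable than secondary, so the shift occurs.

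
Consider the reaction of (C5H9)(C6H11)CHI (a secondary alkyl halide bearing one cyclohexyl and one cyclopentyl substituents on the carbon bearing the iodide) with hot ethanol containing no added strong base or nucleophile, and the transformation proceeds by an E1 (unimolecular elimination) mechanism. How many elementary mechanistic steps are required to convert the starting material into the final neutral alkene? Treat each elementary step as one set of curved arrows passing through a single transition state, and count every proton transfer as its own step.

Step 1: Unassisted departure of I⁻ (taking the C–I bonding pair) generates a secondary carbocation.
Step 2: A hydride (H with its bonding pair) migrates from the adjacent cyclohexyl carbon to the cationic centre — a 1,2-hydride shift — upgrading the secondary cation to a tertiary one.
Step 3: An ethanol molecule (solvent) deprotonates a β-carbon; as the C–H bond breaks, those electrons form the new alkene π bond.
Total: 3 elementary steps.

3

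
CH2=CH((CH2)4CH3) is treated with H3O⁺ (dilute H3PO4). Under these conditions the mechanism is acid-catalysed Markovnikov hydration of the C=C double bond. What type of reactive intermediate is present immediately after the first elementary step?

Step 1: The π electrons of the C=C bond attack a proton of H3O⁺; Markovnikov addition places the new C–H on the less-substituted alkene carbon, so the positive charge ends up on the more-substituted carbon — a secondary carbocation. H2O is released.
After step 1 the species present is a secondary carbocation.

secondary carbocation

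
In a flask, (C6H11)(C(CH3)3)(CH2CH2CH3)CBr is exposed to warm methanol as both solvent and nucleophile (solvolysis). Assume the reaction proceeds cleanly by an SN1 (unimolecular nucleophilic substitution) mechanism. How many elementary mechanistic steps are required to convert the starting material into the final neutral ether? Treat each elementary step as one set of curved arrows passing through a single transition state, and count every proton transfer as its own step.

Step 1: Rate-determining heterolysis of the C–Br bond gives Br⁻ and a tertiary carbocation.
(No 1,2-shift: no single shift to an adjacent carbon would give a more stable cation.)
Step 2: CH3OH donates an oxygen lone pair into the empty p orbital of the cation, giving a protonated ether (an oxonium ion).
Step 3: Proton transfer from the O–H of the oxonium ion to a solvent molecule delivers the neutral ether.
Total: 3 elementary steps.

3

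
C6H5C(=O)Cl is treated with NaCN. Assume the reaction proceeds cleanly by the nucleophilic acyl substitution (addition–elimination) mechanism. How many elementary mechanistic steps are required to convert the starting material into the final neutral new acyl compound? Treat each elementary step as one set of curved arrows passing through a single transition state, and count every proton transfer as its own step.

Step 1: A lone pair on the C of CN⁻ attacks the electrophilic acyl carbon; the π(C=O) electrons move onto oxygen, giving a tetrahedral intermediate.
Step 2: Collapse of the tetrahedral intermediate: the alkoxide oxygen pushes its lone pair back to re-form C=O while Cl⁻ leaves.
Total: 2 elementary steps.

2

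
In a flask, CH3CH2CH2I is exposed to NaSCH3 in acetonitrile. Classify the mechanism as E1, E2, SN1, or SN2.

Conditions: a primary substrate with a strong nucleophile in the polar aprotic solvent acetonitrile.
These conditions are the textbook signature of the SN2 pathway.
An unhindered substrate with a strong nucleophile in a polar aprotic solvent favours one-step backside displacement.

SN2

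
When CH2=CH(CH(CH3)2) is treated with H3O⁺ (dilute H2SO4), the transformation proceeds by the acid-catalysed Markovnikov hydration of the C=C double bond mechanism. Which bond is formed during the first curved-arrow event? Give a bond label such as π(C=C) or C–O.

Step 1: The π electrons of the C=C bond attack a proton of H3O⁺; Markovnikov addition places the new C–H on the less-substituted alkene carbon, so the positive charge ends up on the more-substituted carbon — a secondary carbocation. H2O is released.
The bond formed in this step is the C–H bond.

C–H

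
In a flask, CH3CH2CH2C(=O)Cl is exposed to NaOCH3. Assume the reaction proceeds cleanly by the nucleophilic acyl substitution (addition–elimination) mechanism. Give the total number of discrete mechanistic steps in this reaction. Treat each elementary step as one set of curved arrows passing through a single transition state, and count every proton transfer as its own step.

Step 1: Nucleophilic addition of CH3O⁻ to the acyl carbon breaks the π(C=O) bond and yields a tetrahedral, anionic intermediate.
Step 2: Elimination step: re-formation of the carbonyl π bond drives out Cl⁻, giving the new acyl compound.
Total: 2 elementary steps.

2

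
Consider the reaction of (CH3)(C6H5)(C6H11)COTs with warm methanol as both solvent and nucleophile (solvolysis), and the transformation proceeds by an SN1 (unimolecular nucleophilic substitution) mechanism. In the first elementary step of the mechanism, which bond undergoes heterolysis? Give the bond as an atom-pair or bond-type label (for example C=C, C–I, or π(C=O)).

Step 1: Rate-determining heterolysis of the C–O bond gives TsO⁻ and a tertiary carbocation.
The bond broken in this step is the C–O bond.

C–O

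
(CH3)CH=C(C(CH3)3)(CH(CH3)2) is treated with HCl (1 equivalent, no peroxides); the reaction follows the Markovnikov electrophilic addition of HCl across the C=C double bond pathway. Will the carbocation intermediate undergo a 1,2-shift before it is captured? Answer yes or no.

no

The first-formed carbocation is tertiary.
No single 1,2-shift to an adjacent carbon would produce a more-substituted cation than the one already present, so no rearrangement occurs.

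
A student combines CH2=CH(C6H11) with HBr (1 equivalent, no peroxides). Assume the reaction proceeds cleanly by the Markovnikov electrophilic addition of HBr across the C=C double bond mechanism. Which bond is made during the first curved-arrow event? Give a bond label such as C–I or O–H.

Step 1: Protonation of the alkene by HBr: the π bond acts as the nucleophile and picks up H⁺, giving the more stable (Markovnikov) secondary carbocation. The H–Br bond breaks heterolytically, releasing Br⁻.
The bond formed in this step is the C–H bond.

C–H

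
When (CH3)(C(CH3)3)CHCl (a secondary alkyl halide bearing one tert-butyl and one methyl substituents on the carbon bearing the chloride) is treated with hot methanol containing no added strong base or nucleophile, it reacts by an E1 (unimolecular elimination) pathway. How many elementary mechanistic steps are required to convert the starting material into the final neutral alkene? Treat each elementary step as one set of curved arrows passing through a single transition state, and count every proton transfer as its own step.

Step 1: Unassisted departure of Cl⁻ (taking the C–Cl bonding pair) generates a secondary carbocation.
Step 2: Carbocation rearrangement: a 1,2-methyl shift from the adjacent tert-butyl carbon converts the initially-formed secondary cation into the more stable tertiary cation.
Step 3: A weak base (a methanol molecule from the solvent) removes a proton from a carbon adjacent to the cationic centre; the electrons of that C–H bond become the new π(C=C) bond, giving the alkene.
Total: 3 elementary steps.

3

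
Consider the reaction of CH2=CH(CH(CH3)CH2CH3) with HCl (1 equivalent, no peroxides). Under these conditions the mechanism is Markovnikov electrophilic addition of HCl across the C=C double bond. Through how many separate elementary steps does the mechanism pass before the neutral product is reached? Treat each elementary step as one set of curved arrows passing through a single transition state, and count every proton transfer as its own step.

3

Step 1: Electrophilic addition begins with the π(C=C) electrons forming a bond to the proton of HCl. Following Markovnikov's rule, the resulting cation is secondary. The H–Cl bond breaks heterolytically, releasing Cl⁻.
Step 2: A hydride (H with its bonding pair) migrates from the adjacent sec-butyl carbon to the cationic centre — a 1,2-hydride shift — upgrading the secondary cation to a tertiary one.
Step 3: Nucleophilic attack by Cl⁻ on the carbocation completes the addition, giving R–Cl.
Total: 3 elementary steps.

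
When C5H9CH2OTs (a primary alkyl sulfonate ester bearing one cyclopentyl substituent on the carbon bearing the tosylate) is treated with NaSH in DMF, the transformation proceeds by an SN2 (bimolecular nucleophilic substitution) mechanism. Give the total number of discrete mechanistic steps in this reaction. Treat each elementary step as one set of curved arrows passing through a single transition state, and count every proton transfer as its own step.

1

Step 1: The hydrosulfide nucleophile donates a lone pair from S to the α-carbon in a backside attack; simultaneously the C–O σ-bond breaks and both of its electrons leave with TsO⁻. One concerted step with inversion of configuration.
Total: 1 elementary step.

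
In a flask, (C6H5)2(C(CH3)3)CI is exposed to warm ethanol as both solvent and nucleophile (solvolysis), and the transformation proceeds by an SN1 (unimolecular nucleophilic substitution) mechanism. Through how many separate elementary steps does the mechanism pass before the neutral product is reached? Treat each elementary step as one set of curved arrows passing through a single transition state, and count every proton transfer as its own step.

Step 1: The C–I bond breaks with both electrons going to the iodide; I⁻ leaves and a tertiary carbocation remains.
(No 1,2-shift: no single shift to an adjacent carbon would give a more stable cation.)
Step 2: CH3CH2OH donates an oxygen lone pair into the empty p orbital of the cation, giving a protonated ether (an oxonium ion).
Step 3: Proton transfer from the O–H of the oxonium ion to a solvent molecule delivers the neutral ether.
Total: 3 elementary steps.

3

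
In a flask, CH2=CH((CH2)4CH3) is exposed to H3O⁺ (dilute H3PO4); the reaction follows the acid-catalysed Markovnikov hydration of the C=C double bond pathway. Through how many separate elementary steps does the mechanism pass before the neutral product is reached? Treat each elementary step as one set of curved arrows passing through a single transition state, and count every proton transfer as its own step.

3

Step 1: Protonation of the alkene by H3O⁺: the π bond acts as the nucleophile and picks up H⁺, giving the more stable (Markovnikov) secondary carbocation. H2O is released.
(No 1,2-shift: no single shift to an adjacent carbon would give a more stable cation.)
Step 2: Nucleophilic capture of the cation by H2O produces the protonated alcohol (an oxonium ion).
Step 3: Proton transfer from the O–H of the oxonium ion to H2O completes the catalytic cycle and yields the alcohol.
Total: 3 elementary steps.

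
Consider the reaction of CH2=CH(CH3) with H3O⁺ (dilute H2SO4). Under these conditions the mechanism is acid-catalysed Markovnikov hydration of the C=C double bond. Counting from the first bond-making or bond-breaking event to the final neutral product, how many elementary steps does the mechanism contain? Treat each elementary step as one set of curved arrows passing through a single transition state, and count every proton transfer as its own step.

3

Step 1: The π electrons of the C=C bond attack a proton of H3O⁺; Markovnikov addition places the new C–H on the less-substituted alkene carbon, so the positive charge ends up on the more-substituted carbon — a secondary carbocation. H2O is released.
(No 1,2-shift: no single shift to an adjacent carbon would give a more stable cation.)
Step 2: Water acts as the nucleophile: an oxygen lone pair bonds to the cationic carbon, giving an oxonium-ion intermediate.
Step 3: Deprotonation of the oxonium ion by a water molecule delivers the neutral alcohol and regenerates the acid catalyst.
Total: 3 elementary steps.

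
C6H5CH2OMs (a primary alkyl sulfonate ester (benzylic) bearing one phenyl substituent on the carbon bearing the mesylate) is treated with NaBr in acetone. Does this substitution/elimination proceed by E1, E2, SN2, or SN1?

SN2

Conditions: a primary substrate with a strong nucleophile in the polar aprotic solvent acetone.
These conditions are the textbook signature of the SN2 pathway.
An unhindered substrate with a strong nucleophile in a polar aprotic solvent favours one-step backside displacement.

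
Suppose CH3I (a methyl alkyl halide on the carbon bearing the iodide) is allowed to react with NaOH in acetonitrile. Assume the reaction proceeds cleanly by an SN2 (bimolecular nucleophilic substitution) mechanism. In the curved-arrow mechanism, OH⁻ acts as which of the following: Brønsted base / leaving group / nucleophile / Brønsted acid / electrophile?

nucleophile

Step 1: Backside attack by OH⁻ on the carbon bearing the iodide: the new C–O bond forms as the C–I bond breaks, with Walden inversion at carbon.
OH⁻ donates an electron pair to form a new σ-bond to carbon — it is the nucleophile.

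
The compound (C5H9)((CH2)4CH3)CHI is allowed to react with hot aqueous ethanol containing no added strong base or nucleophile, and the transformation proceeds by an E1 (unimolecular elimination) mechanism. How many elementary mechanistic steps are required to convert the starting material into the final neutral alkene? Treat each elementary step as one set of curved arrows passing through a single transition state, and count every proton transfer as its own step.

3

Step 1: Ionisation: the C–I σ-bond cleaves heterolytically; both bonding electrons depart with I⁻, leaving a secondary carbocation at the α-carbon.
Step 2: Carbocation rearrangement: a 1,2-hydride shift from the adjacent cyclopentyl carbon converts the initially-formed secondary cation into the more stable tertiary cation.
Step 3: A weak base (a water (or ethanol) molecule from the solvent) removes a proton from a carbon adjacent to the cationic centre; the electrons of that C–H bond become the new π(C=C) bond, giving the alkene.
Total: 3 elementary steps.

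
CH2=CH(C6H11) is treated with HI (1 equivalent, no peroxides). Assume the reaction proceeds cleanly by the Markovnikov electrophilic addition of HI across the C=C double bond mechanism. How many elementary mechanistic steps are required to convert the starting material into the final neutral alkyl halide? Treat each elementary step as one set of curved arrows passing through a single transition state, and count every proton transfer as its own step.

Step 1: The π electrons of the C=C bond attack a proton of HI; Markovnikov addition places the new C–H on the less-substituted alkene carbon, so the positive charge ends up on the more-substituted carbon — a secondary carbocation. The H–I bond breaks heterolytically, releasing I⁻.
Step 2: A hydride (H with its bonding pair) migrates from the adjacent cyclohexyl carbon to the cationic centre — a 1,2-hydride shift — upgrading the secondary cation to a tertiary one.
Step 3: Nucleophilic attack by I⁻ on the carbocation completes the addition, giving R–I.
Total: 3 elementary steps.

3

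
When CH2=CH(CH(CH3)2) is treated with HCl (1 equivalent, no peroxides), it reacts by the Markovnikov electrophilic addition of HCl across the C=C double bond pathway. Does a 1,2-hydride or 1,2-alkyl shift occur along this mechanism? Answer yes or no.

The first-formed carbocation is secondary.
The adjacent isopropyl carbon already bears 2 other carbon substituents and has a hydrogen to migrate; after a 1,2-hydride shift from that carbon the positive charge sits on a tertiary centre.
Tertiary is more stable than secondary, so the shift occurs.

yes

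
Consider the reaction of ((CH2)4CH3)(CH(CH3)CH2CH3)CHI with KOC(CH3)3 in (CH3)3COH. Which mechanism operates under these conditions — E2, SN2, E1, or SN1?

E2

Conditions: a strong/bulky base with a secondary substrate bearing a β-hydrogen.
These conditions are the textbook signature of the E2 pathway.
A strong (often hindered) base removes a β-H in concert with loss of the leaving group — bimolecular elimination.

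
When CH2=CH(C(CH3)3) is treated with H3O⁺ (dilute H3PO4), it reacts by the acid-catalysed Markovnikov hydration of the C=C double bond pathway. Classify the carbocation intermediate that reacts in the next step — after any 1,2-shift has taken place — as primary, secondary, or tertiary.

Step 1: Electrophilic addition begins with the π(C=C) electrons forming a bond to the proton of H3O⁺. Following Markovnikov's rule, the resulting cation is secondary. H2O is released.
Step 2: A 1,2-methyl shift from the adjacent tert-butyl carbon moves the positive charge from the secondary centre to an adjacent carbon, generating a more stable tertiary carbocation.
The cation rearranges from secondary to tertiary via a 1,2-methyl shift from the adjacent tert-butyl carbon; the tertiary cation is what reacts next.

tertiary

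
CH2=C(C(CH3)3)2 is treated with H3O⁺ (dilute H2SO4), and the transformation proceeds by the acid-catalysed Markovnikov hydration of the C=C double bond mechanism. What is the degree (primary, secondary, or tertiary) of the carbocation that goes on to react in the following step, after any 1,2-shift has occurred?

tertiary

Step 1: Electrophilic addition begins with the π(C=C) electrons forming a bond to the proton of H3O⁺. Following Markovnikov's rule, the resulting cation is tertiary. H2O is released.
No single 1,2-shift to an adjacent carbon would give a more-substituted cation, so no rearrangement occurs.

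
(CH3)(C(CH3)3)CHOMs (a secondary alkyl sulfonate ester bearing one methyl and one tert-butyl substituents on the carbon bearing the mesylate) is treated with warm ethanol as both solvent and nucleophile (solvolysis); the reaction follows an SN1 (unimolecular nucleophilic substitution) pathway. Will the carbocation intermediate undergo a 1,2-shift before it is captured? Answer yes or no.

The first-formed carbocation is secondary.
The adjacent tert-butyl carbon has no hydrogen but bears methyl groups; migration of one methyl with its bonding pair (a 1,2-methyl shift) places the charge on a tertiary centre.
Tertiary is more stable than secondary, so the shift occurs.

yes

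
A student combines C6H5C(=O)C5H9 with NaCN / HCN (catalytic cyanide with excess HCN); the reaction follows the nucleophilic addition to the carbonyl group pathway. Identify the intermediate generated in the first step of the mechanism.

Step 1: A lone pair / filled orbital on CN⁻ attacks the electrophilic carbonyl carbon; the π(C=O) electrons shift onto oxygen, producing a tetrahedral alkoxide intermediate.
After step 1 the species present is a tetrahedral alkoxide intermediate.

tetrahedral alkoxide intermediate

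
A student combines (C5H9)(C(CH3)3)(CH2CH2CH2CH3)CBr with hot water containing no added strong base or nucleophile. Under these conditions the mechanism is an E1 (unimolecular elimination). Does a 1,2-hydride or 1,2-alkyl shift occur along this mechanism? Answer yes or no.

The first-formed carbocation is tertiary.
No single 1,2-shift to an adjacent carbon would produce a more-substituted cation than the one already present, so no rearrangement occurs.

no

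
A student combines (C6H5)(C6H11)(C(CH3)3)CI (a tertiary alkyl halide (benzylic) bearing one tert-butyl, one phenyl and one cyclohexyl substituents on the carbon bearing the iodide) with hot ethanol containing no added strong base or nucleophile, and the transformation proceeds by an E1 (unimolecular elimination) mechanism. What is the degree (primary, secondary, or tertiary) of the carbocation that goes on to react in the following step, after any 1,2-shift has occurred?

Step 1: Rate-determining heterolysis of the C–I bond gives I⁻ and a tertiary carbocation.
No single 1,2-shift to an adjacent carbon would give a more-substituted cation, so no rearrangement occurs.

tertiary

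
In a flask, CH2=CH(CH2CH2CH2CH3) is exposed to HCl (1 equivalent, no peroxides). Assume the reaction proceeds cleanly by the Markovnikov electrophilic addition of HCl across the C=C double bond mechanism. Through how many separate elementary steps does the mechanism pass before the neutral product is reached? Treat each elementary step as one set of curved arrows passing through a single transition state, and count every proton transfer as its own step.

2

Step 1: The π electrons of the C=C bond attack a proton of HCl; Markovnikov addition places the new C–H on the less-substituted alkene carbon, so the positive charge ends up on the more-substituted carbon — a secondary carbocation. The H–Cl bond breaks heterolytically, releasing Cl⁻.
(No 1,2-shift: no single shift to an adjacent carbon would give a more stable cation.)
Step 2: The Cl⁻ anion donates a lone pair to the carbocation, forming the new C–Cl σ-bond and giving the neutral alkyl halide.
Total: 2 elementary steps.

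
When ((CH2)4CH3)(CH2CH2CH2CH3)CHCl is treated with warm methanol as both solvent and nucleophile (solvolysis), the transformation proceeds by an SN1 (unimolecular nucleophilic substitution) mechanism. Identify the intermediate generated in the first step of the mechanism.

Step 1: The C–Cl bond breaks with both electrons going to the chloride; Cl⁻ leaves and a secondary carbocation remains.
After step 1 the species present is a secondary carbocation.

secondary carbocation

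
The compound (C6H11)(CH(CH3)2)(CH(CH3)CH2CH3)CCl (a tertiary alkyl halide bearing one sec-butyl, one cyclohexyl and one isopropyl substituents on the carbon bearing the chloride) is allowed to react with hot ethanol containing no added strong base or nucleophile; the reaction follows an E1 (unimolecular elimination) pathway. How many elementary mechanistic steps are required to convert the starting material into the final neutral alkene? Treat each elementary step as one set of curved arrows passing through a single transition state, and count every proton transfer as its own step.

Step 1: The C–Cl bond breaks with both electrons going to the chloride; Cl⁻ leaves and a tertiary carbocation remains.
(No 1,2-shift: no single shift to an adjacent carbon would give a more stable cation.)
Step 2: An ethanol molecule (solvent) deprotonates a β-carbon; as the C–H bond breaks, those electrons form the new alkene π bond.
Total: 2 elementary steps.

2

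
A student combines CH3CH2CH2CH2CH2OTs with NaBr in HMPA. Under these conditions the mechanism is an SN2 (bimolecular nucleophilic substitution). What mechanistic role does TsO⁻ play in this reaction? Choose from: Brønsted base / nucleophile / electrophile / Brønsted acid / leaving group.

leaving group

Step 1: The bromide nucleophile donates a lone pair from Br to the α-carbon in a backside attack; simultaneously the C–O σ-bond breaks and both of its electrons leave with TsO⁻. One concerted step with inversion of configuration.
TsO⁻ departs with both electrons of the breaking σ-bond — that is the definition of a leaving group.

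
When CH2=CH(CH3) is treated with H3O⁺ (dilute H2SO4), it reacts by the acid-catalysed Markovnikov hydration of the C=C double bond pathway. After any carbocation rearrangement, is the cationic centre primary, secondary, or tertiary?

secondary

Step 1: The π electrons of the C=C bond attack a proton of H3O⁺; Markovnikov addition places the new C–H on the less-substituted alkene carbon, so the positive charge ends up on the more-substituted carbon — a secondary carbocation. H2O is released.
No single 1,2-shift to an adjacent carbon would give a more-substituted cation, so no rearrangement occurs.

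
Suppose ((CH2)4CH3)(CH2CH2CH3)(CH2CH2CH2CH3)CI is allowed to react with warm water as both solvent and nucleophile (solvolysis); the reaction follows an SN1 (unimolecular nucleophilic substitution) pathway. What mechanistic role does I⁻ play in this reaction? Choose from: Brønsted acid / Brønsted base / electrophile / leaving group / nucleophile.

leaving group

Step 1: Ionisation: the C–I σ-bond cleaves heterolytically; both bonding electrons depart with I⁻, leaving a tertiary carbocation at the α-carbon.
I⁻ departs with both electrons of the breaking σ-bond — that is the definition of a leaving group.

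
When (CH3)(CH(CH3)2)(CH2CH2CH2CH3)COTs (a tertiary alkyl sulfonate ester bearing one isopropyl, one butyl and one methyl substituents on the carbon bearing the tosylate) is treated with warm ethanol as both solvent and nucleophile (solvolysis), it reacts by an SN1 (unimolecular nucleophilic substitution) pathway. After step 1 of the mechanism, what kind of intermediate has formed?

Step 1: The C–O bond breaks with both electrons going to the tosylate; TsO⁻ leaves and a tertiary carbocation remains.
After step 1 the species present is a tertiary carbocation.

tertiary carbocation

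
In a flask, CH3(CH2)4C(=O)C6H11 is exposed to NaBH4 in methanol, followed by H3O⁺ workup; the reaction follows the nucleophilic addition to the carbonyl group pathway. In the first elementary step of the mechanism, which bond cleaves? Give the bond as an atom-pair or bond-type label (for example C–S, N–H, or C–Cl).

Step 1: H⁻ (delivered from BH4⁻) attacks the sp² carbonyl carbon; the C=O π bond breaks and the electrons end up as a lone pair on the alkoxide oxygen of the tetrahedral intermediate.
The bond broken in this step is the π(C=O) bond.

π(C=O)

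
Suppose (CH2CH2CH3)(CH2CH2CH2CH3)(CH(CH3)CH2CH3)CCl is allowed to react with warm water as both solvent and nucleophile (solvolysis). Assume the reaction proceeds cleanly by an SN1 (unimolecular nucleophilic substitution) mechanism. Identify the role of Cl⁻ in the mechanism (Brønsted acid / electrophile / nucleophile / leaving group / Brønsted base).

leaving group

Step 1: Rate-determining heterolysis of the C–Cl bond gives Cl⁻ and a tertiary carbocation.
Cl⁻ departs with both electrons of the breaking σ-bond — that is the definition of a leaving group.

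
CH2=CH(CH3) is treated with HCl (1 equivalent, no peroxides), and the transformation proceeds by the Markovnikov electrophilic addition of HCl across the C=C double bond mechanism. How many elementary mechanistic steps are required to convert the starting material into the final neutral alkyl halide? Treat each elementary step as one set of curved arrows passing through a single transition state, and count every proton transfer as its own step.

Step 1: The π electrons of the C=C bond attack a proton of HCl; Markovnikov addition places the new C–H on the less-substituted alkene carbon, so the positive charge ends up on the more-substituted carbon — a secondary carbocation. The H–Cl bond breaks heterolytically, releasing Cl⁻.
(No 1,2-shift: no single shift to an adjacent carbon would give a more stable cation.)
Step 2: Cl⁻ captures the cation: a lone pair on Cl⁻ fills the empty p orbital, producing the alkyl halide product.
Total: 2 elementary steps.

2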